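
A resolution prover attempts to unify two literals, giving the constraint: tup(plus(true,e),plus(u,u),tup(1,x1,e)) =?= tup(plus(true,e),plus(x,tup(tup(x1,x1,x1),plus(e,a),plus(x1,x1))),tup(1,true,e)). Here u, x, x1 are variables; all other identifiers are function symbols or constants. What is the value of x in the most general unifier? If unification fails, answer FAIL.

Decompose tup/3: plus(true,e) =?= plus(true,e),  plus(u,u) =?= plus(x,tup(tup(x1,x1,x1),plus(e,a),plus(x1,x1))),  tup(1,x1,e) =?= tup(1,true,e).
Delete trivial equation plus(true,e) =?= plus(true,e).
Decompose plus/2: u =?= x,  u =?= tup(tup(x1,x1,x1),plus(e,a),plus(x1,x1)).
Bind u := x; substituting into the one remaining equation that mentions u gives: x =?= tup(tup(x1,x1,x1),plus(e,a),plus(x1,x1)).
Bind x := tup(tup(x1,x1,x1),plus(e,a),plus(x1,x1)); no other remaining equation mentions x. Substituting into the earlier binding gives u := tup(tup(x1,x1,x1),plus(e,a),plus(x1,x1)).
Decompose tup/3: 1 =?= 1,  x1 =?= true,  e =?= e.
Delete trivial equation 1 =?= 1.
Bind x1 := true; no other remaining equation mentions x1. Substituting into the earlier bindings gives u := tup(tup(true,true,true),plus(e,a),plus(true,true)), x := tup(tup(true,true,true),plus(e,a),plus(true,true)).
Delete trivial equation e =?= e.
MGU = { u ↦ tup(tup(true,true,true),plus(e,a),plus(true,true)), x ↦ tup(tup(true,true,true),plus(e,a),plus(true,true)), x1 ↦ true }, so x ↦ tup(tup(true,true,true),plus(e,a),plus(true,true)).

tup(tup(true,true,true),plus(e,a),plus(true,true))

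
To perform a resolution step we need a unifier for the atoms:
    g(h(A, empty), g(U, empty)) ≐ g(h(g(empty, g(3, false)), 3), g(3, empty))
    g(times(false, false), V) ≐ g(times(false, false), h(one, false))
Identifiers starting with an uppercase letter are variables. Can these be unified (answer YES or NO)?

Decompose g/2: h(A, empty) ≐ h(g(empty, g(3, false)), 3),  g(U, empty) ≐ g(3, empty).
Decompose h/2: A ≐ g(empty, g(3, false)),  empty ≐ 3.
Bind A := g(empty, g(3, false)); no other remaining equation mentions A.
Clash: constants empty and 3 differ; no unifier exists.

NO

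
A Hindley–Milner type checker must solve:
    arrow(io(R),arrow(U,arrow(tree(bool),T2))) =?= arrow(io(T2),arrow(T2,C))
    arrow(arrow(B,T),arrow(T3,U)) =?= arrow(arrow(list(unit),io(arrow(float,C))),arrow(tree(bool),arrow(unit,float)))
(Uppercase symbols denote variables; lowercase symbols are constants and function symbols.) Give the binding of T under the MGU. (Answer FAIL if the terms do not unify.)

io(arrow(float,arrow(tree(bool),arrow(unit,float))))

Decompose arrow/2: io(R) =?= io(T2),  arrow(U,arrow(tree(bool),T2)) =?= arrow(T2,C).
Decompose io/1: R =?= T2.
Bind R := T2; no other remaining equation mentions R.
Decompose arrow/2: U =?= T2,  arrow(tree(bool),T2) =?= C.
Bind U := T2; substituting into the one remaining equation that mentions U gives: arrow(arrow(B,T),arrow(T3,T2)) =?= arrow(arrow(list(unit),io(arrow(float,C))),arrow(tree(bool),arrow(unit,float))).
Bind C := arrow(tree(bool),T2); substituting into the remaining equation gives: arrow(arrow(B,T),arrow(T3,T2)) =?= arrow(arrow(list(unit),io(arrow(float,arrow(tree(bool),T2)))),arrow(tree(bool),arrow(unit,float))).
Decompose arrow/2: arrow(B,T) =?= arrow(list(unit),io(arrow(float,arrow(tree(bool),T2)))),  arrow(T3,T2) =?= arrow(tree(bool),arrow(unit,float)).
Decompose arrow/2: B =?= list(unit),  T =?= io(arrow(float,arrow(tree(bool),T2))).
Bind B := list(unit); no other remaining equation mentions B.
Bind T := io(arrow(float,arrow(tree(bool),T2))); no other remaining equation mentions T.
Decompose arrow/2: T3 =?= tree(bool),  T2 =?= arrow(unit,float).
Bind T3 := tree(bool); no other remaining equation mentions T3.
Bind T2 := arrow(unit,float). Substituting into the earlier bindings gives R := arrow(unit,float), U := arrow(unit,float), C := arrow(tree(bool),arrow(unit,float)), T := io(arrow(float,arrow(tree(bool),arrow(unit,float)))).
MGU = { R ↦ arrow(unit,float), U ↦ arrow(unit,float), C ↦ arrow(tree(bool),arrow(unit,float)), B ↦ list(unit), T ↦ io(arrow(float,arrow(tree(bool),arrow(unit,float)))), T3 ↦ tree(bool), T2 ↦ arrow(unit,float) }, so T ↦ io(arrow(float,arrow(tree(bool),arrow(unit,float)))).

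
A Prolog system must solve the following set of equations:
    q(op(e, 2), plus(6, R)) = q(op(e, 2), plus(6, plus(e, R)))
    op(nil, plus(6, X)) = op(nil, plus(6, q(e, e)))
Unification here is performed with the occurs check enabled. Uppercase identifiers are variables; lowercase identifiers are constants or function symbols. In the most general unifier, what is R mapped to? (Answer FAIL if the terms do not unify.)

Decompose q/2: op(e, 2) = op(e, 2),  plus(6, R) = plus(6, plus(e, R)).
Delete trivial equation op(e, 2) = op(e, 2).
Decompose plus/2: 6 = 6,  R = plus(e, R).
Delete trivial equation 6 = 6.
Occurs check fails: R occurs in plus(e, R); the equation R = plus(e, R) has no finite solution.

FAIL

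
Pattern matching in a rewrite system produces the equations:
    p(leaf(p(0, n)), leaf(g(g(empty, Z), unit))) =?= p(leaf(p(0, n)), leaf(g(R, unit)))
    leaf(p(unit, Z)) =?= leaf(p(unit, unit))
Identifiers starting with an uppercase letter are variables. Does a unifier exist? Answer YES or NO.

Decompose p/2: leaf(p(0, n)) =?= leaf(p(0, n)),  leaf(g(g(empty, Z), unit)) =?= leaf(g(R, unit)).
Delete trivial equation leaf(p(0, n)) =?= leaf(p(0, n)).
Decompose leaf/1: g(g(empty, Z), unit) =?= g(R, unit).
Decompose g/2: g(empty, Z) =?= R,  unit =?= unit.
Bind R := g(empty, Z); no other remaining equation mentions R.
Delete trivial equation unit =?= unit.
Decompose leaf/1: p(unit, Z) =?= p(unit, unit).
Decompose p/2: unit =?= unit,  Z =?= unit.
Delete trivial equation unit =?= unit.
Bind Z := unit. Substituting into the earlier binding gives R := g(empty, unit).
No equations remain and no clash or occurs-check failure arose, so a unifier exists.

YES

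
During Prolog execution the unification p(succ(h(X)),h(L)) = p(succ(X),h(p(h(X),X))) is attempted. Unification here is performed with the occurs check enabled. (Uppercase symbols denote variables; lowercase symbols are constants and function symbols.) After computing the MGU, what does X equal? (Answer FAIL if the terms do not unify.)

FAIL

Decompose p/2: succ(h(X)) = succ(X),  h(L) = h(p(h(X),X)).
Decompose succ/1: h(X) = X.
Occurs check fails: X occurs in h(X); the equation X = h(X) has no finite solution.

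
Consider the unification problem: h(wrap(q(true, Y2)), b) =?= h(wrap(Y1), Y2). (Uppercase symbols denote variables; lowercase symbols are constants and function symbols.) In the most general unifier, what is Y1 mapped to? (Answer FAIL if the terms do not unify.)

Decompose h/2: wrap(q(true, Y2)) =?= wrap(Y1),  b =?= Y2.
Decompose wrap/1: q(true, Y2) =?= Y1.
Bind Y1 := q(true, Y2); no other remaining equation mentions Y1.
Bind Y2 := b. Substituting into the earlier binding gives Y1 := q(true, b).
MGU = { Y1 := q(true, b), Y2 := b }, so Y1 := q(true, b).

q(true, b)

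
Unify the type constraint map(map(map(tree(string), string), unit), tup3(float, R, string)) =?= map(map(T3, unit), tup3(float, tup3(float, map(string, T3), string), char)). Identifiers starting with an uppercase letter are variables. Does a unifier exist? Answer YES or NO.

NO

Decompose map/2: map(map(tree(string), string), unit) =?= map(T3, unit),  tup3(float, R, string) =?= tup3(float, tup3(float, map(string, T3), string), char).
Decompose map/2: map(tree(string), string) =?= T3,  unit =?= unit.
Bind T3 := map(tree(string), string); substituting into the one remaining equation that mentions T3 gives: tup3(float, R, string) =?= tup3(float, tup3(float, map(string, map(tree(string), string)), string), char).
Delete trivial equation unit =?= unit.
Decompose tup3/3: float =?= float,  R =?= tup3(float, map(string, map(tree(string), string)), string),  string =?= char.
Delete trivial equation float =?= float.
Bind R := tup3(float, map(string, map(tree(string), string)), string); no other remaining equation mentions R.
Clash: constants string and char differ; no unifier exists.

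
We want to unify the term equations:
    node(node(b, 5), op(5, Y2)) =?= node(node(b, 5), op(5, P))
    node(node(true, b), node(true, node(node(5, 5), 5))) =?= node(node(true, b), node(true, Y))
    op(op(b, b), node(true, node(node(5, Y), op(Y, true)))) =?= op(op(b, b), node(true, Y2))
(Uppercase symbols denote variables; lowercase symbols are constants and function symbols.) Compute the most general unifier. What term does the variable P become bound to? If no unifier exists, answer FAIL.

node(node(5, node(node(5, 5), 5)), op(node(node(5, 5), 5), true))

Decompose node/2: node(b, 5) =?= node(b, 5),  op(5, Y2) =?= op(5, P).
Delete trivial equation node(b, 5) =?= node(b, 5).
Decompose op/2: 5 =?= 5,  Y2 =?= P.
Delete trivial equation 5 =?= 5.
Bind Y2 := P; substituting into the one remaining equation that mentions Y2 gives: op(op(b, b), node(true, node(node(5, Y), op(Y, true)))) =?= op(op(b, b), node(true, P)).
Decompose node/2: node(true, b) =?= node(true, b),  node(true, node(node(5, 5), 5)) =?= node(true, Y).
Delete trivial equation node(true, b) =?= node(true, b).
Decompose node/2: true =?= true,  node(node(5, 5), 5) =?= Y.
Delete trivial equation true =?= true.
Bind Y := node(node(5, 5), 5); substituting into the remaining equation gives: op(op(b, b), node(true, node(node(5, node(node(5, 5), 5)), op(node(node(5, 5), 5), true)))) =?= op(op(b, b), node(true, P)).
Decompose op/2: op(b, b) =?= op(b, b),  node(true, node(node(5, node(node(5, 5), 5)), op(node(node(5, 5), 5), true))) =?= node(true, P).
Delete trivial equation op(b, b) =?= op(b, b).
Decompose node/2: true =?= true,  node(node(5, node(node(5, 5), 5)), op(node(node(5, 5), 5), true)) =?= P.
Delete trivial equation true =?= true.
Bind P := node(node(5, node(node(5, 5), 5)), op(node(node(5, 5), 5), true)). Substituting into the earlier binding gives Y2 := node(node(5, node(node(5, 5), 5)), op(node(node(5, 5), 5), true)).
MGU = { Y2 -> node(node(5, node(node(5, 5), 5)), op(node(node(5, 5), 5), true)), Y -> node(node(5, 5), 5), P -> node(node(5, node(node(5, 5), 5)), op(node(node(5, 5), 5), true)) }, so P -> node(node(5, node(node(5, 5), 5)), op(node(node(5, 5), 5), true)).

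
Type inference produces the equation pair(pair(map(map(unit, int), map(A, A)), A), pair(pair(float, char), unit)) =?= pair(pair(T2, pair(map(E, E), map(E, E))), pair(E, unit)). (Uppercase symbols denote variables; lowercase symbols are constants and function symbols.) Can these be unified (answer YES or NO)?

Decompose pair/2: pair(map(map(unit, int), map(A, A)), A) =?= pair(T2, pair(map(E, E), map(E, E))),  pair(pair(float, char), unit) =?= pair(E, unit).
Decompose pair/2: map(map(unit, int), map(A, A)) =?= T2,  A =?= pair(map(E, E), map(E, E)).
Bind T2 := map(map(unit, int), map(A, A)); no other remaining equation mentions T2.
Bind A := pair(map(E, E), map(E, E)); no other remaining equation mentions A. Substituting into the earlier binding gives T2 := map(map(unit, int), map(pair(map(E, E), map(E, E)), pair(map(E, E), map(E, E)))).
Decompose pair/2: pair(float, char) =?= E,  unit =?= unit.
Bind E := pair(float, char); no other remaining equation mentions E. Substituting into the earlier bindings gives T2 := map(map(unit, int), map(pair(map(pair(float, char), pair(float, char)), map(pair(float, char), pair(float, char))), pair(map(pair(float, char), pair(float, char)), map(pair(float, char), pair(float, char))))), A := pair(map(pair(float, char), pair(float, char)), map(pair(float, char), pair(float, char))).
Delete trivial equation unit =?= unit.
No equations remain and no clash or occurs-check failure arose, so a unifier exists.

YES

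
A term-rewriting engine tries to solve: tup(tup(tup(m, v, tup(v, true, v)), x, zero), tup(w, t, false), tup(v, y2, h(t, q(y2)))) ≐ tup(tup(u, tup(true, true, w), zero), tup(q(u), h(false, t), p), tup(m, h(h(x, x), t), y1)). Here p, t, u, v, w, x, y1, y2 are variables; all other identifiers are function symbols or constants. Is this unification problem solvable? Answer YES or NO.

Decompose tup/3: tup(tup(m, v, tup(v, true, v)), x, zero) ≐ tup(u, tup(true, true, w), zero),  tup(w, t, false) ≐ tup(q(u), h(false, t), p),  tup(v, y2, h(t, q(y2))) ≐ tup(m, h(h(x, x), t), y1).
Decompose tup/3: tup(m, v, tup(v, true, v)) ≐ u,  x ≐ tup(true, true, w),  zero ≐ zero.
Bind u := tup(m, v, tup(v, true, v)); substituting into the one remaining equation that mentions u gives: tup(w, t, false) ≐ tup(q(tup(m, v, tup(v, true, v))), h(false, t), p).
Bind x := tup(true, true, w); substituting into the one remaining equation that mentions x gives: tup(v, y2, h(t, q(y2))) ≐ tup(m, h(h(tup(true, true, w), tup(true, true, w)), t), y1).
Delete trivial equation zero ≐ zero.
Decompose tup/3: w ≐ q(tup(m, v, tup(v, true, v))),  t ≐ h(false, t),  false ≐ p.
Bind w := q(tup(m, v, tup(v, true, v))); substituting into the one remaining equation that mentions w gives: tup(v, y2, h(t, q(y2))) ≐ tup(m, h(h(tup(true, true, q(tup(m, v, tup(v, true, v)))), tup(true, true, q(tup(m, v, tup(v, true, v))))), t), y1). Substituting into the earlier binding gives x := tup(true, true, q(tup(m, v, tup(v, true, v)))).
Occurs check fails: t occurs in h(false, t); the equation t ≐ h(false, t) has no finite solution.

NO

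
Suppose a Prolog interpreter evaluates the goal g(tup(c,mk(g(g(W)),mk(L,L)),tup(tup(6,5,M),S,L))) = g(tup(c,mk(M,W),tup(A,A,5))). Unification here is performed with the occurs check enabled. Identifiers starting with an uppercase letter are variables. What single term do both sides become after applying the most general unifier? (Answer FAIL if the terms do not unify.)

Decompose g/1: tup(c,mk(g(g(W)),mk(L,L)),tup(tup(6,5,M),S,L)) = tup(c,mk(M,W),tup(A,A,5)).
Decompose tup/3: c = c,  mk(g(g(W)),mk(L,L)) = mk(M,W),  tup(tup(6,5,M),S,L) = tup(A,A,5).
Delete trivial equation c = c.
Decompose mk/2: g(g(W)) = M,  mk(L,L) = W.
Bind M := g(g(W)); substituting into the one remaining equation that mentions M gives: tup(tup(6,5,g(g(W))),S,L) = tup(A,A,5).
Bind W := mk(L,L); substituting into the remaining equation gives: tup(tup(6,5,g(g(mk(L,L)))),S,L) = tup(A,A,5). Substituting into the earlier binding gives M := g(g(mk(L,L))).
Decompose tup/3: tup(6,5,g(g(mk(L,L)))) = A,  S = A,  L = 5.
Bind A := tup(6,5,g(g(mk(L,L)))); substituting into the one remaining equation that mentions A gives: S = tup(6,5,g(g(mk(L,L)))).
Bind S := tup(6,5,g(g(mk(L,L)))); no other remaining equation mentions S.
Bind L := 5. Substituting into the earlier bindings gives M := g(g(mk(5,5))), W := mk(5,5), A := tup(6,5,g(g(mk(5,5)))), S := tup(6,5,g(g(mk(5,5)))).
Applying the MGU to either side gives g(tup(c,mk(g(g(mk(5,5))),mk(5,5)),tup(tup(6,5,g(g(mk(5,5)))),tup(6,5,g(g(mk(5,5)))),5))).

g(tup(c,mk(g(g(mk(5,5))),mk(5,5)),tup(tup(6,5,g(g(mk(5,5)))),tup(6,5,g(g(mk(5,5)))),5)))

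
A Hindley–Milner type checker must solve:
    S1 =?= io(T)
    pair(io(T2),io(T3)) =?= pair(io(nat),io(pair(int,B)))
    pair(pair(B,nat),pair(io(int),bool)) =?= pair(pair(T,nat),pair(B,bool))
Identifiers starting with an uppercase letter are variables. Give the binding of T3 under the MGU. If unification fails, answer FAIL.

pair(int,io(int))

Bind S1 := io(T); no other remaining equation mentions S1.
Decompose pair/2: io(T2) =?= io(nat),  io(T3) =?= io(pair(int,B)).
Decompose io/1: T2 =?= nat.
Bind T2 := nat; no other remaining equation mentions T2.
Decompose io/1: T3 =?= pair(int,B).
Bind T3 := pair(int,B); no other remaining equation mentions T3.
Decompose pair/2: pair(B,nat) =?= pair(T,nat),  pair(io(int),bool) =?= pair(B,bool).
Decompose pair/2: B =?= T,  nat =?= nat.
Bind B := T; substituting into the one remaining equation that mentions B gives: pair(io(int),bool) =?= pair(T,bool). Substituting into the earlier binding gives T3 := pair(int,T).
Delete trivial equation nat =?= nat.
Decompose pair/2: io(int) =?= T,  bool =?= bool.
Bind T := io(int); no other remaining equation mentions T. Substituting into the earlier bindings gives S1 := io(io(int)), T3 := pair(int,io(int)), B := io(int).
Delete trivial equation bool =?= bool.
MGU = { S1 -> io(io(int)), T2 -> nat, T3 -> pair(int,io(int)), B -> io(int), T -> io(int) }, so T3 -> pair(int,io(int)).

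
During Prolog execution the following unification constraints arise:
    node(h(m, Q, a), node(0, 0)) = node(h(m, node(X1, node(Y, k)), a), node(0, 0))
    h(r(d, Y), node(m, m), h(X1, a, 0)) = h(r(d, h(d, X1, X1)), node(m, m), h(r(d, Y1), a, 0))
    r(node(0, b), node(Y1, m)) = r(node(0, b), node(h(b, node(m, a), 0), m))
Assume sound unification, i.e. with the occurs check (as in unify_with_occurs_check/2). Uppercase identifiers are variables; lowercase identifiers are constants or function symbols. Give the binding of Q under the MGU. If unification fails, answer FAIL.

Decompose node/2: h(m, Q, a) = h(m, node(X1, node(Y, k)), a),  node(0, 0) = node(0, 0).
Decompose h/3: m = m,  Q = node(X1, node(Y, k)),  a = a.
Delete trivial equation m = m.
Bind Q := node(X1, node(Y, k)); no other remaining equation mentions Q.
Delete trivial equation a = a.
Delete trivial equation node(0, 0) = node(0, 0).
Decompose h/3: r(d, Y) = r(d, h(d, X1, X1)),  node(m, m) = node(m, m),  h(X1, a, 0) = h(r(d, Y1), a, 0).
Decompose r/2: d = d,  Y = h(d, X1, X1).
Delete trivial equation d = d.
Bind Y := h(d, X1, X1); no other remaining equation mentions Y. Substituting into the earlier binding gives Q := node(X1, node(h(d, X1, X1), k)).
Delete trivial equation node(m, m) = node(m, m).
Decompose h/3: X1 = r(d, Y1),  a = a,  0 = 0.
Bind X1 := r(d, Y1); no other remaining equation mentions X1. Substituting into the earlier bindings gives Q := node(r(d, Y1), node(h(d, r(d, Y1), r(d, Y1)), k)), Y := h(d, r(d, Y1), r(d, Y1)).
Delete trivial equation a = a.
Delete trivial equation 0 = 0.
Decompose r/2: node(0, b) = node(0, b),  node(Y1, m) = node(h(b, node(m, a), 0), m).
Delete trivial equation node(0, b) = node(0, b).
Decompose node/2: Y1 = h(b, node(m, a), 0),  m = m.
Bind Y1 := h(b, node(m, a), 0); no other remaining equation mentions Y1. Substituting into the earlier bindings gives Q := node(r(d, h(b, node(m, a), 0)), node(h(d, r(d, h(b, node(m, a), 0)), r(d, h(b, node(m, a), 0))), k)), Y := h(d, r(d, h(b, node(m, a), 0)), r(d, h(b, node(m, a), 0))), X1 := r(d, h(b, node(m, a), 0)).
Delete trivial equation m = m.
MGU = { Q -> node(r(d, h(b, node(m, a), 0)), node(h(d, r(d, h(b, node(m, a), 0)), r(d, h(b, node(m, a), 0))), k)), Y -> h(d, r(d, h(b, node(m, a), 0)), r(d, h(b, node(m, a), 0))), X1 -> r(d, h(b, node(m, a), 0)), Y1 -> h(b, node(m, a), 0) }, so Q -> node(r(d, h(b, node(m, a), 0)), node(h(d, r(d, h(b, node(m, a), 0)), r(d, h(b, node(m, a), 0))), k)).

node(r(d, h(b, node(m, a), 0)), node(h(d, r(d, h(b, node(m, a), 0)), r(d, h(b, node(m, a), 0))), k))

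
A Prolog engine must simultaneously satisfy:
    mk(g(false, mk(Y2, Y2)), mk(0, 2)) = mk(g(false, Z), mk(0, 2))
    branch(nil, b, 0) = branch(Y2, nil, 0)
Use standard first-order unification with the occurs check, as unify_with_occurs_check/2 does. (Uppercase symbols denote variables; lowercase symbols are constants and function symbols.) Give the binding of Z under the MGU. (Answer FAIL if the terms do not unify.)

FAIL

Decompose mk/2: g(false, mk(Y2, Y2)) = g(false, Z),  mk(0, 2) = mk(0, 2).
Decompose g/2: false = false,  mk(Y2, Y2) = Z.
Delete trivial equation false = false.
Bind Z := mk(Y2, Y2); no other remaining equation mentions Z.
Delete trivial equation mk(0, 2) = mk(0, 2).
Decompose branch/3: nil = Y2,  b = nil,  0 = 0.
Bind Y2 := nil; no other remaining equation mentions Y2. Substituting into the earlier binding gives Z := mk(nil, nil).
Clash: constants b and nil differ; no unifier exists.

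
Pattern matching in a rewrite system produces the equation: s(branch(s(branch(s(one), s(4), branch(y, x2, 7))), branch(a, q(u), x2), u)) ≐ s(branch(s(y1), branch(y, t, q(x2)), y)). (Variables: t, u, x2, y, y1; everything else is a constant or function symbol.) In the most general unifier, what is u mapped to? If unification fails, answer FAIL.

FAIL

Decompose s/1: branch(s(branch(s(one), s(4), branch(y, x2, 7))), branch(a, q(u), x2), u) ≐ branch(s(y1), branch(y, t, q(x2)), y).
Decompose branch/3: s(branch(s(one), s(4), branch(y, x2, 7))) ≐ s(y1),  branch(a, q(u), x2) ≐ branch(y, t, q(x2)),  u ≐ y.
Decompose s/1: branch(s(one), s(4), branch(y, x2, 7)) ≐ y1.
Bind y1 := branch(s(one), s(4), branch(y, x2, 7)); no other remaining equation mentions y1.
Decompose branch/3: a ≐ y,  q(u) ≐ t,  x2 ≐ q(x2).
Bind y := a; substituting into the one remaining equation that mentions y gives: u ≐ a. Substituting into the earlier binding gives y1 := branch(s(one), s(4), branch(a, x2, 7)).
Bind t := q(u); no other remaining equation mentions t.
Occurs check fails: x2 occurs in q(x2); the equation x2 ≐ q(x2) has no finite solution.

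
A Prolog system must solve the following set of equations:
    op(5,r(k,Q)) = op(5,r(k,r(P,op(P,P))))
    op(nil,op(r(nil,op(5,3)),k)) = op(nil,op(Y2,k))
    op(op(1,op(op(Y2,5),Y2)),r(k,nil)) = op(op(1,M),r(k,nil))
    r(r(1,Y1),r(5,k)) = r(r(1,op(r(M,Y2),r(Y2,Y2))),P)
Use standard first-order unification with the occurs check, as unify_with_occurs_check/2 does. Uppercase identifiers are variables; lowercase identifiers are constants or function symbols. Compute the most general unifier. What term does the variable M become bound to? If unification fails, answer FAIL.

Decompose op/2: 5 = 5,  r(k,Q) = r(k,r(P,op(P,P))).
Delete trivial equation 5 = 5.
Decompose r/2: k = k,  Q = r(P,op(P,P)).
Delete trivial equation k = k.
Bind Q := r(P,op(P,P)); no other remaining equation mentions Q.
Decompose op/2: nil = nil,  op(r(nil,op(5,3)),k) = op(Y2,k).
Delete trivial equation nil = nil.
Decompose op/2: r(nil,op(5,3)) = Y2,  k = k.
Bind Y2 := r(nil,op(5,3)); substituting into the 2 remaining equations that mention Y2 gives: op(op(1,op(op(r(nil,op(5,3)),5),r(nil,op(5,3)))),r(k,nil)) = op(op(1,M),r(k,nil)),  r(r(1,Y1),r(5,k)) = r(r(1,op(r(M,r(nil,op(5,3))),r(r(nil,op(5,3)),r(nil,op(5,3))))),P).
Delete trivial equation k = k.
Decompose op/2: op(1,op(op(r(nil,op(5,3)),5),r(nil,op(5,3)))) = op(1,M),  r(k,nil) = r(k,nil).
Decompose op/2: 1 = 1,  op(op(r(nil,op(5,3)),5),r(nil,op(5,3))) = M.
Delete trivial equation 1 = 1.
Bind M := op(op(r(nil,op(5,3)),5),r(nil,op(5,3))); substituting into the one remaining equation that mentions M gives: r(r(1,Y1),r(5,k)) = r(r(1,op(r(op(op(r(nil,op(5,3)),5),r(nil,op(5,3))),r(nil,op(5,3))),r(r(nil,op(5,3)),r(nil,op(5,3))))),P).
Delete trivial equation r(k,nil) = r(k,nil).
Decompose r/2: r(1,Y1) = r(1,op(r(op(op(r(nil,op(5,3)),5),r(nil,op(5,3))),r(nil,op(5,3))),r(r(nil,op(5,3)),r(nil,op(5,3))))),  r(5,k) = P.
Decompose r/2: 1 = 1,  Y1 = op(r(op(op(r(nil,op(5,3)),5),r(nil,op(5,3))),r(nil,op(5,3))),r(r(nil,op(5,3)),r(nil,op(5,3)))).
Delete trivial equation 1 = 1.
Bind Y1 := op(r(op(op(r(nil,op(5,3)),5),r(nil,op(5,3))),r(nil,op(5,3))),r(r(nil,op(5,3)),r(nil,op(5,3)))); no other remaining equation mentions Y1.
Bind P := r(5,k). Substituting into the earlier binding gives Q := r(r(5,k),op(r(5,k),r(5,k))).
MGU = { Q = r(r(5,k),op(r(5,k),r(5,k))), Y2 = r(nil,op(5,3)), M = op(op(r(nil,op(5,3)),5),r(nil,op(5,3))), Y1 = op(r(op(op(r(nil,op(5,3)),5),r(nil,op(5,3))),r(nil,op(5,3))),r(r(nil,op(5,3)),r(nil,op(5,3)))), P = r(5,k) }, so M = op(op(r(nil,op(5,3)),5),r(nil,op(5,3))).

op(op(r(nil,op(5,3)),5),r(nil,op(5,3)))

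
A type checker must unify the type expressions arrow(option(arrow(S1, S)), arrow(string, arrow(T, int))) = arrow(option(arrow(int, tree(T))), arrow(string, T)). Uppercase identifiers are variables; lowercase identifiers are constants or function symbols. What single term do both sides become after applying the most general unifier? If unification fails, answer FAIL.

Decompose arrow/2: option(arrow(S1, S)) = option(arrow(int, tree(T))),  arrow(string, arrow(T, int)) = arrow(string, T).
Decompose option/1: arrow(S1, S) = arrow(int, tree(T)).
Decompose arrow/2: S1 = int,  S = tree(T).
Bind S1 := int; no other remaining equation mentions S1.
Bind S := tree(T); no other remaining equation mentions S.
Decompose arrow/2: string = string,  arrow(T, int) = T.
Delete trivial equation string = string.
Occurs check fails: T occurs in arrow(T, int); the equation T = arrow(T, int) has no finite solution.

FAIL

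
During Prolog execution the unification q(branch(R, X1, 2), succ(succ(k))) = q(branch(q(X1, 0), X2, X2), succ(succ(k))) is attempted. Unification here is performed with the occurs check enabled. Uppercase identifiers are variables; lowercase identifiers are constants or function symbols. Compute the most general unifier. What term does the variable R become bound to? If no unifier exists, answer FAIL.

Decompose q/2: branch(R, X1, 2) = branch(q(X1, 0), X2, X2),  succ(succ(k)) = succ(succ(k)).
Decompose branch/3: R = q(X1, 0),  X1 = X2,  2 = X2.
Bind R := q(X1, 0); no other remaining equation mentions R.
Bind X1 := X2; no other remaining equation mentions X1. Substituting into the earlier binding gives R := q(X2, 0).
Bind X2 := 2; no other remaining equation mentions X2. Substituting into the earlier bindings gives R := q(2, 0), X1 := 2.
Delete trivial equation succ(succ(k)) = succ(succ(k)).
MGU = { R ↦ q(2, 0), X1 ↦ 2, X2 ↦ 2 }, so R ↦ q(2, 0).

q(2, 0)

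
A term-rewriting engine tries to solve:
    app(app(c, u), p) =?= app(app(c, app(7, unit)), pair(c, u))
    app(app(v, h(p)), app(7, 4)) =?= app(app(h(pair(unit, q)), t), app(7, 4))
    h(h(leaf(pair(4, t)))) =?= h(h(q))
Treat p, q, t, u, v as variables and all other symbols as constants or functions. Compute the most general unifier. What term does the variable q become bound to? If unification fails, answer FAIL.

Decompose app/2: app(c, u) =?= app(c, app(7, unit)),  p =?= pair(c, u).
Decompose app/2: c =?= c,  u =?= app(7, unit).
Delete trivial equation c =?= c.
Bind u := app(7, unit); substituting into the one remaining equation that mentions u gives: p =?= pair(c, app(7, unit)).
Bind p := pair(c, app(7, unit)); substituting into the one remaining equation that mentions p gives: app(app(v, h(pair(c, app(7, unit)))), app(7, 4)) =?= app(app(h(pair(unit, q)), t), app(7, 4)).
Decompose app/2: app(v, h(pair(c, app(7, unit)))) =?= app(h(pair(unit, q)), t),  app(7, 4) =?= app(7, 4).
Decompose app/2: v =?= h(pair(unit, q)),  h(pair(c, app(7, unit))) =?= t.
Bind v := h(pair(unit, q)); no other remaining equation mentions v.
Bind t := h(pair(c, app(7, unit))); substituting into the one remaining equation that mentions t gives: h(h(leaf(pair(4, h(pair(c, app(7, unit))))))) =?= h(h(q)).
Delete trivial equation app(7, 4) =?= app(7, 4).
Decompose h/1: h(leaf(pair(4, h(pair(c, app(7, unit)))))) =?= h(q).
Decompose h/1: leaf(pair(4, h(pair(c, app(7, unit))))) =?= q.
Bind q := leaf(pair(4, h(pair(c, app(7, unit))))). Substituting into the earlier binding gives v := h(pair(unit, leaf(pair(4, h(pair(c, app(7, unit))))))).
MGU = { u := app(7, unit), p := pair(c, app(7, unit)), v := h(pair(unit, leaf(pair(4, h(pair(c, app(7, unit))))))), t := h(pair(c, app(7, unit))), q := leaf(pair(4, h(pair(c, app(7, unit))))) }, so q := leaf(pair(4, h(pair(c, app(7, unit))))).

leaf(pair(4, h(pair(c, app(7, unit)))))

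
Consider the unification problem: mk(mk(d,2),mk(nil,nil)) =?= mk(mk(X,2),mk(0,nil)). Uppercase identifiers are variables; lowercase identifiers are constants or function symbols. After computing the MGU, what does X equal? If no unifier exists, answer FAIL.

Decompose mk/2: mk(d,2) =?= mk(X,2),  mk(nil,nil) =?= mk(0,nil).
Decompose mk/2: d =?= X,  2 =?= 2.
Bind X := d; no other remaining equation mentions X.
Delete trivial equation 2 =?= 2.
Decompose mk/2: nil =?= 0,  nil =?= nil.
Clash: constants nil and 0 differ; no unifier exists.

FAIL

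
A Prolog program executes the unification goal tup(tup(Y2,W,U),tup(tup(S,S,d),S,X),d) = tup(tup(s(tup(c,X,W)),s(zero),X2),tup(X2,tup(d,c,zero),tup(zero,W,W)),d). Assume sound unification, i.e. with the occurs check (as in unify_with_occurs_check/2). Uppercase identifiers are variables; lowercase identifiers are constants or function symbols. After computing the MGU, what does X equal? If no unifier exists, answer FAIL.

tup(zero,s(zero),s(zero))

Decompose tup/3: tup(Y2,W,U) = tup(s(tup(c,X,W)),s(zero),X2),  tup(tup(S,S,d),S,X) = tup(X2,tup(d,c,zero),tup(zero,W,W)),  d = d.
Decompose tup/3: Y2 = s(tup(c,X,W)),  W = s(zero),  U = X2.
Bind Y2 := s(tup(c,X,W)); no other remaining equation mentions Y2.
Bind W := s(zero); substituting into the one remaining equation that mentions W gives: tup(tup(S,S,d),S,X) = tup(X2,tup(d,c,zero),tup(zero,s(zero),s(zero))). Substituting into the earlier binding gives Y2 := s(tup(c,X,s(zero))).
Bind U := X2; no other remaining equation mentions U.
Decompose tup/3: tup(S,S,d) = X2,  S = tup(d,c,zero),  X = tup(zero,s(zero),s(zero)).
Bind X2 := tup(S,S,d); no other remaining equation mentions X2. Substituting into the earlier binding gives U := tup(S,S,d).
Bind S := tup(d,c,zero); no other remaining equation mentions S. Substituting into the earlier bindings gives U := tup(tup(d,c,zero),tup(d,c,zero),d), X2 := tup(tup(d,c,zero),tup(d,c,zero),d).
Bind X := tup(zero,s(zero),s(zero)); no other remaining equation mentions X. Substituting into the earlier binding gives Y2 := s(tup(c,tup(zero,s(zero),s(zero)),s(zero))).
Delete trivial equation d = d.
MGU = { Y2 ↦ s(tup(c,tup(zero,s(zero),s(zero)),s(zero))), W ↦ s(zero), U ↦ tup(tup(d,c,zero),tup(d,c,zero),d), X2 ↦ tup(tup(d,c,zero),tup(d,c,zero),d), S ↦ tup(d,c,zero), X ↦ tup(zero,s(zero),s(zero)) }, so X ↦ tup(zero,s(zero),s(zero)).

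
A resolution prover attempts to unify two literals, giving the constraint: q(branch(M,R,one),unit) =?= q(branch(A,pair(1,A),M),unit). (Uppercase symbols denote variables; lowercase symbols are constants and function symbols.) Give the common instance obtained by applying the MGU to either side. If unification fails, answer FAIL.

Decompose q/2: branch(M,R,one) =?= branch(A,pair(1,A),M),  unit =?= unit.
Decompose branch/3: M =?= A,  R =?= pair(1,A),  one =?= M.
Bind M := A; substituting into the one remaining equation that mentions M gives: one =?= A.
Bind R := pair(1,A); no other remaining equation mentions R.
Bind A := one; no other remaining equation mentions A. Substituting into the earlier bindings gives M := one, R := pair(1,one).
Delete trivial equation unit =?= unit.
Applying the MGU to either side gives q(branch(one,pair(1,one),one),unit).

q(branch(one,pair(1,one),one),unit)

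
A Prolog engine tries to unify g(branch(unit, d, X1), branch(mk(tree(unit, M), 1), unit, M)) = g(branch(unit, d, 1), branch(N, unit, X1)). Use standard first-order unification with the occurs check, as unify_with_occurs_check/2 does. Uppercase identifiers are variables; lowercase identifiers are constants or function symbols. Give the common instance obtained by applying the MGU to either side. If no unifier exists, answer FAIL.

g(branch(unit, d, 1), branch(mk(tree(unit, 1), 1), unit, 1))

Decompose g/2: branch(unit, d, X1) = branch(unit, d, 1),  branch(mk(tree(unit, M), 1), unit, M) = branch(N, unit, X1).
Decompose branch/3: unit = unit,  d = d,  X1 = 1.
Delete trivial equation unit = unit.
Delete trivial equation d = d.
Bind X1 := 1; substituting into the remaining equation gives: branch(mk(tree(unit, M), 1), unit, M) = branch(N, unit, 1).
Decompose branch/3: mk(tree(unit, M), 1) = N,  unit = unit,  M = 1.
Bind N := mk(tree(unit, M), 1); no other remaining equation mentions N.
Delete trivial equation unit = unit.
Bind M := 1. Substituting into the earlier binding gives N := mk(tree(unit, 1), 1).
Applying the MGU to either side gives g(branch(unit, d, 1), branch(mk(tree(unit, 1), 1), unit, 1)).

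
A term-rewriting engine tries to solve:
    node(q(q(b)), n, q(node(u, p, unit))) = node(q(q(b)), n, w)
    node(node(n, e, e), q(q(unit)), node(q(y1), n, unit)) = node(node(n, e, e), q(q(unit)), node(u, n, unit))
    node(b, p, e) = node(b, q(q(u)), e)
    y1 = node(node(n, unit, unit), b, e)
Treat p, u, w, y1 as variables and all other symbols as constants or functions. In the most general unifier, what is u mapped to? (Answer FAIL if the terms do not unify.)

Decompose node/3: q(q(b)) = q(q(b)),  n = n,  q(node(u, p, unit)) = w.
Delete trivial equation q(q(b)) = q(q(b)).
Delete trivial equation n = n.
Bind w := q(node(u, p, unit)); no other remaining equation mentions w.
Decompose node/3: node(n, e, e) = node(n, e, e),  q(q(unit)) = q(q(unit)),  node(q(y1), n, unit) = node(u, n, unit).
Delete trivial equation node(n, e, e) = node(n, e, e).
Delete trivial equation q(q(unit)) = q(q(unit)).
Decompose node/3: q(y1) = u,  n = n,  unit = unit.
Bind u := q(y1); substituting into the one remaining equation that mentions u gives: node(b, p, e) = node(b, q(q(q(y1))), e). Substituting into the earlier binding gives w := q(node(q(y1), p, unit)).
Delete trivial equation n = n.
Delete trivial equation unit = unit.
Decompose node/3: b = b,  p = q(q(q(y1))),  e = e.
Delete trivial equation b = b.
Bind p := q(q(q(y1))); no other remaining equation mentions p. Substituting into the earlier binding gives w := q(node(q(y1), q(q(q(y1))), unit)).
Delete trivial equation e = e.
Bind y1 := node(node(n, unit, unit), b, e). Substituting into the earlier bindings gives w := q(node(q(node(node(n, unit, unit), b, e)), q(q(q(node(node(n, unit, unit), b, e)))), unit)), u := q(node(node(n, unit, unit), b, e)), p := q(q(q(node(node(n, unit, unit), b, e)))).
MGU = { w ↦ q(node(q(node(node(n, unit, unit), b, e)), q(q(q(node(node(n, unit, unit), b, e)))), unit)), u ↦ q(node(node(n, unit, unit), b, e)), p ↦ q(q(q(node(node(n, unit, unit), b, e)))), y1 ↦ node(node(n, unit, unit), b, e) }, so u ↦ q(node(node(n, unit, unit), b, e)).

q(node(node(n, unit, unit), b, e))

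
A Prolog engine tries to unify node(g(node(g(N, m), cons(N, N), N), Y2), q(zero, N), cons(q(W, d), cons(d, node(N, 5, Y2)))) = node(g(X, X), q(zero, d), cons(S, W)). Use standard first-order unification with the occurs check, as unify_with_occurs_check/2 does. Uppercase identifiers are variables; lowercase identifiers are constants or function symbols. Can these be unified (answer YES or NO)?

Decompose node/3: g(node(g(N, m), cons(N, N), N), Y2) = g(X, X),  q(zero, N) = q(zero, d),  cons(q(W, d), cons(d, node(N, 5, Y2))) = cons(S, W).
Decompose g/2: node(g(N, m), cons(N, N), N) = X,  Y2 = X.
Bind X := node(g(N, m), cons(N, N), N); substituting into the one remaining equation that mentions X gives: Y2 = node(g(N, m), cons(N, N), N).
Bind Y2 := node(g(N, m), cons(N, N), N); substituting into the one remaining equation that mentions Y2 gives: cons(q(W, d), cons(d, node(N, 5, node(g(N, m), cons(N, N), N)))) = cons(S, W).
Decompose q/2: zero = zero,  N = d.
Delete trivial equation zero = zero.
Bind N := d; substituting into the remaining equation gives: cons(q(W, d), cons(d, node(d, 5, node(g(d, m), cons(d, d), d)))) = cons(S, W). Substituting into the earlier bindings gives X := node(g(d, m), cons(d, d), d), Y2 := node(g(d, m), cons(d, d), d).
Decompose cons/2: q(W, d) = S,  cons(d, node(d, 5, node(g(d, m), cons(d, d), d))) = W.
Bind S := q(W, d); no other remaining equation mentions S.
Bind W := cons(d, node(d, 5, node(g(d, m), cons(d, d), d))). Substituting into the earlier binding gives S := q(cons(d, node(d, 5, node(g(d, m), cons(d, d), d))), d).
No equations remain and no clash or occurs-check failure arose, so a unifier exists.

YES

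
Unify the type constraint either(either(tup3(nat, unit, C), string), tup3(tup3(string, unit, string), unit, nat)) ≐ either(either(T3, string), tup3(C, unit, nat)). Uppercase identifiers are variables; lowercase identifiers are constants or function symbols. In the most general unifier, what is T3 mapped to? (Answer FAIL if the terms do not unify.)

tup3(nat, unit, tup3(string, unit, string))

Decompose either/2: either(tup3(nat, unit, C), string) ≐ either(T3, string),  tup3(tup3(string, unit, string), unit, nat) ≐ tup3(C, unit, nat).
Decompose either/2: tup3(nat, unit, C) ≐ T3,  string ≐ string.
Bind T3 := tup3(nat, unit, C); no other remaining equation mentions T3.
Delete trivial equation string ≐ string.
Decompose tup3/3: tup3(string, unit, string) ≐ C,  unit ≐ unit,  nat ≐ nat.
Bind C := tup3(string, unit, string); no other remaining equation mentions C. Substituting into the earlier binding gives T3 := tup3(nat, unit, tup3(string, unit, string)).
Delete trivial equation unit ≐ unit.
Delete trivial equation nat ≐ nat.
MGU = { T3 -> tup3(nat, unit, tup3(string, unit, string)), C -> tup3(string, unit, string) }, so T3 -> tup3(nat, unit, tup3(string, unit, string)).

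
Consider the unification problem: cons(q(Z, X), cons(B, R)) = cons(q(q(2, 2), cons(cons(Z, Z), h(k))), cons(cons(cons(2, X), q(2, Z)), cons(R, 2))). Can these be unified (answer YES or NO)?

Decompose cons/2: q(Z, X) = q(q(2, 2), cons(cons(Z, Z), h(k))),  cons(B, R) = cons(cons(cons(2, X), q(2, Z)), cons(R, 2)).
Decompose q/2: Z = q(2, 2),  X = cons(cons(Z, Z), h(k)).
Bind Z := q(2, 2); substituting into the remaining equations gives: X = cons(cons(q(2, 2), q(2, 2)), h(k)),  cons(B, R) = cons(cons(cons(2, X), q(2, q(2, 2))), cons(R, 2)).
Bind X := cons(cons(q(2, 2), q(2, 2)), h(k)); substituting into the remaining equation gives: cons(B, R) = cons(cons(cons(2, cons(cons(q(2, 2), q(2, 2)), h(k))), q(2, q(2, 2))), cons(R, 2)).
Decompose cons/2: B = cons(cons(2, cons(cons(q(2, 2), q(2, 2)), h(k))), q(2, q(2, 2))),  R = cons(R, 2).
Bind B := cons(cons(2, cons(cons(q(2, 2), q(2, 2)), h(k))), q(2, q(2, 2))); no other remaining equation mentions B.
Occurs check fails: R occurs in cons(R, 2); the equation R = cons(R, 2) has no finite solution.

NO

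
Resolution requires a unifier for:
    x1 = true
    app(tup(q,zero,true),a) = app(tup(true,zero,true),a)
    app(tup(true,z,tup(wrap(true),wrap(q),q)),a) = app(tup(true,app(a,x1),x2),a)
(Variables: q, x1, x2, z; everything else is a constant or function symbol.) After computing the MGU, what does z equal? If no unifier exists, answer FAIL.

app(a,true)

Bind x1 := true; substituting into the one remaining equation that mentions x1 gives: app(tup(true,z,tup(wrap(true),wrap(q),q)),a) = app(tup(true,app(a,true),x2),a).
Decompose app/2: tup(q,zero,true) = tup(true,zero,true),  a = a.
Decompose tup/3: q = true,  zero = zero,  true = true.
Bind q := true; substituting into the one remaining equation that mentions q gives: app(tup(true,z,tup(wrap(true),wrap(true),true)),a) = app(tup(true,app(a,true),x2),a).
Delete trivial equation zero = zero.
Delete trivial equation true = true.
Delete trivial equation a = a.
Decompose app/2: tup(true,z,tup(wrap(true),wrap(true),true)) = tup(true,app(a,true),x2),  a = a.
Decompose tup/3: true = true,  z = app(a,true),  tup(wrap(true),wrap(true),true) = x2.
Delete trivial equation true = true.
Bind z := app(a,true); no other remaining equation mentions z.
Bind x2 := tup(wrap(true),wrap(true),true); no other remaining equation mentions x2.
Delete trivial equation a = a.
MGU = { x1 ↦ true, q ↦ true, z ↦ app(a,true), x2 ↦ tup(wrap(true),wrap(true),true) }, so z ↦ app(a,true).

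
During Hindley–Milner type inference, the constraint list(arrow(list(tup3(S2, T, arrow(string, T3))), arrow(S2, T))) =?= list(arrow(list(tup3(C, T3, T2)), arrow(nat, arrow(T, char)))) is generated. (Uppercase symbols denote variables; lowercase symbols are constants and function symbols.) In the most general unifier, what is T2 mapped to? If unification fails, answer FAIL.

FAIL

Decompose list/1: arrow(list(tup3(S2, T, arrow(string, T3))), arrow(S2, T)) =?= arrow(list(tup3(C, T3, T2)), arrow(nat, arrow(T, char))).
Decompose arrow/2: list(tup3(S2, T, arrow(string, T3))) =?= list(tup3(C, T3, T2)),  arrow(S2, T) =?= arrow(nat, arrow(T, char)).
Decompose list/1: tup3(S2, T, arrow(string, T3)) =?= tup3(C, T3, T2).
Decompose tup3/3: S2 =?= C,  T =?= T3,  arrow(string, T3) =?= T2.
Bind S2 := C; substituting into the one remaining equation that mentions S2 gives: arrow(C, T) =?= arrow(nat, arrow(T, char)).
Bind T := T3; substituting into the one remaining equation that mentions T gives: arrow(C, T3) =?= arrow(nat, arrow(T3, char)).
Bind T2 := arrow(string, T3); no other remaining equation mentions T2.
Decompose arrow/2: C =?= nat,  T3 =?= arrow(T3, char).
Bind C := nat; no other remaining equation mentions C. Substituting into the earlier binding gives S2 := nat.
Occurs check fails: T3 occurs in arrow(T3, char); the equation T3 =?= arrow(T3, char) has no finite solution.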